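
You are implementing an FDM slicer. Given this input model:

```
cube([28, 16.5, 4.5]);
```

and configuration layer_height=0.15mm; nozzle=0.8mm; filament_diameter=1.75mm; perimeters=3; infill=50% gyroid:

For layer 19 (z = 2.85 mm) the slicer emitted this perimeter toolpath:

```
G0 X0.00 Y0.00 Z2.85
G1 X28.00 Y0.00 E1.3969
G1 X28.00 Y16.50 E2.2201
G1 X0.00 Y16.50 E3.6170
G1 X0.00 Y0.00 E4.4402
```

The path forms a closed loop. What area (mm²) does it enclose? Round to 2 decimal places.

462.00 mm²

Apply the shoelace formula to the sequence of (X, Y) vertices; enclosed area = 462.00 mm².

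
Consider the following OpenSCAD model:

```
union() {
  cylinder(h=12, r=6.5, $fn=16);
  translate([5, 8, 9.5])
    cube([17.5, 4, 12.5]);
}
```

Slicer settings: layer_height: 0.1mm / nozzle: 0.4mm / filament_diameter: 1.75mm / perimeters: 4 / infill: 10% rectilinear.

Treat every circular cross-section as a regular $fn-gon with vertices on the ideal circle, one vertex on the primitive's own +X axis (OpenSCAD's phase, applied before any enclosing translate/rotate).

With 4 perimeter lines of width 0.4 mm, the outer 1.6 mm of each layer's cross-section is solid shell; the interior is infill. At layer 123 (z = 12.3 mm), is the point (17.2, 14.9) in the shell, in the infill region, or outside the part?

outside

At z = 12.3 mm: the cylinder does not reach this height (z outside [0, 12]); the 17.5×4 cube at (5, 8) contributes its full rectangle; Taking the union: only the 17.5×4 cube at (5, 8) is present, so the union is just that shape — 1 connected region. Overall, the cross-section is a single solid region. The nearest boundary edge runs (22.50, 12.00)→(5.00, 12.00); distance from the point to it = 2.90 mm. The point is not inside any of the regions above, so it lies outside the cross-section (2.90 mm from the nearest boundary).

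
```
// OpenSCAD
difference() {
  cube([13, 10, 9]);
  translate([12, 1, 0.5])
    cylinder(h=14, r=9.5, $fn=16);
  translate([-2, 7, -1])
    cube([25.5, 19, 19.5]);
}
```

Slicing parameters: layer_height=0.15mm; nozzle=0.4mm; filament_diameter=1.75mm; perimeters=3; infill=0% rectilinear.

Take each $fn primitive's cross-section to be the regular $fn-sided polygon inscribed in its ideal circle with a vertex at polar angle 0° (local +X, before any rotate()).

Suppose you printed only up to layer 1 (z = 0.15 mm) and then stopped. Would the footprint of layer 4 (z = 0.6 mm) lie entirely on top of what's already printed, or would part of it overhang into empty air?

Compare the two slices. At z = 0.15: the cube is present — its section is the full 13×10 rectangle (area 130.00 mm²); the cylinder at (12, 1) does not reach this height (z outside [0.5, 14.5]); the cube at (-2, 7) is present — its section is the full 25.5×19 rectangle (area 484.50 mm²); After the difference (first − rest): starting from the 13×10 cube (130.00 mm²), the 25.5×19 cube at (-2, 7) partially overlaps it — only the 39.00 mm² overlap (of its 484.50 mm²) is removed, clipping the outline — area = 91.00 mm². At z = 0.6: the 13×10 cube contributes its full rectangle (area 130.00 mm²); the r=9.5 cylinder at (12, 1) gives a regular 16-gon of circumradius 9.5 (constant along its height) (area = (16/2)·9.500²·sin(360°/16) = 276.30 mm²); the 25.5×19 cube at (-2, 7) contributes its full rectangle (area 484.50 mm²); After the difference (first − rest): starting from the 13×10 cube (130.00 mm²), the r=9.5 cylinder at (12, 1) partially overlaps it — only the 87.85 mm² overlap (of its 276.30 mm²) is removed, clipping the outline; the 25.5×19 cube at (-2, 7) partially overlaps it — only the 19.66 mm² overlap (of its 484.50 mm²) is removed, clipping the outline — area = 22.49 mm². Checking containment: the cross-section at z = 0.6 is a subset of the cross-section at z = 0.15.

entirely on top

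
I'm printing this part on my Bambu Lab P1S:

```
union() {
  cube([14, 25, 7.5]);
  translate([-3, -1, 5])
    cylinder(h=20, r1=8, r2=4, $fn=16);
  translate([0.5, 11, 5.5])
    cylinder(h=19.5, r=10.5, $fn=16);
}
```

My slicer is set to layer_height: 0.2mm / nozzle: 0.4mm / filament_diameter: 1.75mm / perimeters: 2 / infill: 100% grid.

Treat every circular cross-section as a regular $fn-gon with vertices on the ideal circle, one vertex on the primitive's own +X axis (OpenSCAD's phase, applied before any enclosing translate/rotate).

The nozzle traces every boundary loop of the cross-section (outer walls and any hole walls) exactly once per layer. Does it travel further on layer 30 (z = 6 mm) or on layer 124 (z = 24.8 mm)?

layer 30 (z = 6 mm)

Layer 30 (z = 6): the cube is present — its section is the full 14×25 rectangle (perimeter 78.00 mm); the cone at (-3, -1) (r1=8→r2=4) has section circumradius 7.800 here — a regular 16-gon (perimeter = 2·16·7.800·sin(180°/16) = 48.69 mm); the cylinder at (0.5, 11): section is a regular 16-gon, circumradius r=10.5 (perimeter = 2·16·10.500·sin(180°/16) = 65.55 mm); Combining (union): the regions partially overlap (shared area 232.31 mm²), so the edge portions inside another operand are dropped and the merged outline is re-measured after clipping — boundary = 106.66 mm. So its perimeter = 106.66 mm. Layer 124 (z = 24.8): the cube is not intersected at this z (z outside [0, 7.5]); the cone at (-3, -1): at t=0.990 of its height the radius interpolates to r₁+(r₂−r₁)t = 4.040, giving a regular 16-gon of that circumradius (perimeter = 2·16·4.040·sin(180°/16) = 25.22 mm); the r=10.5 cylinder at (0.5, 11) gives a regular 16-gon of circumradius 10.5 (constant along its height) (perimeter = 2·16·10.500·sin(180°/16) = 65.55 mm); Combining (union): the regions partially overlap (shared area 7.77 mm²), so the edge portions inside another operand are dropped and the merged outline is re-measured after clipping — boundary = 77.55 mm. So its perimeter = 77.55 mm. Layer 30 is larger (106.66 vs 77.55 mm).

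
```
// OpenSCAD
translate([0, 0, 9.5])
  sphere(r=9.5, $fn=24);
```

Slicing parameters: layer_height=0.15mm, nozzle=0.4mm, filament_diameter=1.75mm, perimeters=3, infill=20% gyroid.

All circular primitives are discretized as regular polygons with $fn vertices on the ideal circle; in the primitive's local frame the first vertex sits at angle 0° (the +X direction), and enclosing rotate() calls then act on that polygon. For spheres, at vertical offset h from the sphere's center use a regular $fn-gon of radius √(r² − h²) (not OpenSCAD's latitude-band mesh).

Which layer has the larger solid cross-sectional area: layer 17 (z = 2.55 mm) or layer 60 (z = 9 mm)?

layer 60 (z = 9 mm)

Layer 17 (z = 2.55): the sphere: section is a regular 24-gon, circumradius = √(r²−h²) = √(9.5²−6.95²) = 6.477 (area = (24/2)·6.477²·sin(360°/24) = 130.28 mm²). So its area = 130.28 mm². Layer 60 (z = 9): the r=9.5 sphere contributes a regular 24-gon of circumradius √(9.5²−0.5²) = 9.487 (area = (24/2)·9.487²·sin(360°/24) = 279.52 mm²). So its area = 279.52 mm². Layer 60 is larger (279.52 vs 130.28 mm²).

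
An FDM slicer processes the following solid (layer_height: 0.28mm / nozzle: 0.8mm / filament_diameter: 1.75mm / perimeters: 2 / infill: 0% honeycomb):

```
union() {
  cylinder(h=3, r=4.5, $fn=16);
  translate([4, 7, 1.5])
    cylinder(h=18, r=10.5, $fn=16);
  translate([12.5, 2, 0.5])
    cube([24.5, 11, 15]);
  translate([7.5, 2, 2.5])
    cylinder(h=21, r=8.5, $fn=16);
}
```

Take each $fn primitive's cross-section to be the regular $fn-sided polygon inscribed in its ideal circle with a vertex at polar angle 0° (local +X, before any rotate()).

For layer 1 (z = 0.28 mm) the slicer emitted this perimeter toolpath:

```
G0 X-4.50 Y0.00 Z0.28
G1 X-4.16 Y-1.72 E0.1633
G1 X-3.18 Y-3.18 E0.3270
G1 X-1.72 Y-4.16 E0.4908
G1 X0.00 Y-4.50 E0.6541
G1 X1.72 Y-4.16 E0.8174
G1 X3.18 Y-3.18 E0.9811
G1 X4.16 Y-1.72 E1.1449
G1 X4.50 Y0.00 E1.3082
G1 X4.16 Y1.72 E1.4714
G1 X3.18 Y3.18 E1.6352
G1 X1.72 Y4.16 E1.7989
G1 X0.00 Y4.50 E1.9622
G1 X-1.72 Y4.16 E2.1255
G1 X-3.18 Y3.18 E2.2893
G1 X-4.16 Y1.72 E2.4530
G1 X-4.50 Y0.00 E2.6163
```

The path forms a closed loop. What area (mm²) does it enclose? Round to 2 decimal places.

Apply the shoelace formula to the sequence of (X, Y) vertices; enclosed area = 62.00 mm².

62.00 mm²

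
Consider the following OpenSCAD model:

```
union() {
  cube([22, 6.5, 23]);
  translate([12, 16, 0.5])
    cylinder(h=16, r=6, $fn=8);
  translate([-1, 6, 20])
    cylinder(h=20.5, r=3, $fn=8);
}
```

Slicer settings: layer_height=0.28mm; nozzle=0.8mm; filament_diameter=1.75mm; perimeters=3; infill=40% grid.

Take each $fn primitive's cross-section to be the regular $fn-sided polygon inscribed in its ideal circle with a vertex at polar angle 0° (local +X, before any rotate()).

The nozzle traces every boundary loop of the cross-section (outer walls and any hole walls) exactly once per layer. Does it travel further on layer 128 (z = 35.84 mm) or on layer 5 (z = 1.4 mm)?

Layer 128 (z = 35.84): the cube is absent (z outside [0, 23]); the cylinder at (12, 16) is not intersected at this z (z outside [0.5, 16.5]); the r=3 cylinder at (-1, 6) contributes a regular 8-gon of circumradius 3 (perimeter = 2·8·3.000·sin(180°/8) = 18.37 mm); Taking the union: only the r=3 cylinder at (-1, 6) is present, so the union is just that shape — boundary = 18.37 mm. So its perimeter = 18.37 mm. Layer 5 (z = 1.4): the 22×6.5 cube contributes its full rectangle (perimeter 57.00 mm); the cylinder at (12, 16): section is a regular 8-gon, circumradius r=6 (perimeter = 2·8·6.000·sin(180°/8) = 36.74 mm); the cylinder at (-1, 6) does not reach this height (z outside [20, 40.5]); Combining (union): the 2 present regions are separate (no shared area or edge), so areas and boundary lengths simply add and each stays a separate island — boundary = 93.74 mm. So its perimeter = 93.74 mm. Layer 5 is larger (93.74 vs 18.37 mm).

layer 5 (z = 1.4 mm)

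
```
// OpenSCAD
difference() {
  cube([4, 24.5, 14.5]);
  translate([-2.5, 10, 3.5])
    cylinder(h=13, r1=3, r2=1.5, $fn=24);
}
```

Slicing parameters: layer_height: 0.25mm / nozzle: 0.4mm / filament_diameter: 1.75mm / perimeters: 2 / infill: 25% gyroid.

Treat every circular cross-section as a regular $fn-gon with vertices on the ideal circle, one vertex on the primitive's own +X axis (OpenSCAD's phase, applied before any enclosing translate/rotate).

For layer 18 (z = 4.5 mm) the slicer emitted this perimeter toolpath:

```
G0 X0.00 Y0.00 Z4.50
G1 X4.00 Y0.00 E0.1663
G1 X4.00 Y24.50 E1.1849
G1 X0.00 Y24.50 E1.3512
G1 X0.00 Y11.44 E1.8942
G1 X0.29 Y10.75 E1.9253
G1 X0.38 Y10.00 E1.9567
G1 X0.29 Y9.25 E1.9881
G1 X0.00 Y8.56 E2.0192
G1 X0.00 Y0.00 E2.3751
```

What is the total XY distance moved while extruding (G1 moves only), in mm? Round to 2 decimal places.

57.13 mm

Sum the Euclidean lengths of each G1 segment: total = 57.13 mm.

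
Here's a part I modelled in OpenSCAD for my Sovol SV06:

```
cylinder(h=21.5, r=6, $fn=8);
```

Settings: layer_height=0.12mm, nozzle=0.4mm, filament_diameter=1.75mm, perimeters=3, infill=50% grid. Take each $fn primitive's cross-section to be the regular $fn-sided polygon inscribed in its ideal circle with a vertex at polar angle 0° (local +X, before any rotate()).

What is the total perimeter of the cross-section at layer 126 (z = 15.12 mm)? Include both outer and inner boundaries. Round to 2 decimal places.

At z = 15.12 mm: the r=6 cylinder contributes a regular 8-gon of circumradius 6 (perimeter = 2·8·6.000·sin(180°/8) = 36.74 mm). Overall, the cross-section is a single solid region. Total boundary length (outer) = 36.74 mm.

36.74 mm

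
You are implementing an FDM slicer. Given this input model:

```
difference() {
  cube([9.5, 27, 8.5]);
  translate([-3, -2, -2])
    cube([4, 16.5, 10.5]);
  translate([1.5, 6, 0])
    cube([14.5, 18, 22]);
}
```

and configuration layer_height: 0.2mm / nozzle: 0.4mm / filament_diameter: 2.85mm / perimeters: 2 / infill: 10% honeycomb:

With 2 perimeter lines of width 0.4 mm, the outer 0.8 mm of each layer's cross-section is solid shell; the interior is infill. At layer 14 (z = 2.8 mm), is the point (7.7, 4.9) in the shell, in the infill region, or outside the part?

At z = 2.8 mm: the 9.5×27 cube contributes its full rectangle; the cube at (-3, -2) (footprint 4×16.5) is included at this height; the cube at (1.5, 6) is present — its section is the full 14.5×18 rectangle; Subtracting the remaining from the first: starting from the 9.5×27 cube, the 4×16.5 cube at (-3, -2) partially overlaps it — only the 14.50 mm² overlap (of its 66.00 mm²) is removed, clipping the outline; the 14.5×18 cube at (1.5, 6) partially overlaps it — only the 144.00 mm² overlap (of its 261.00 mm²) is removed, clipping the outline — 1 connected region. Overall, the cross-section is a single solid region. The nearest boundary edge runs (1.50, 6.00)→(9.50, 6.00); distance from the point to it = 1.10 mm. The point is inside the cross-section and 1.10 mm from the nearest boundary — more than the 0.8 mm shell width (2 × 0.4), so it's in the infill interior.

infill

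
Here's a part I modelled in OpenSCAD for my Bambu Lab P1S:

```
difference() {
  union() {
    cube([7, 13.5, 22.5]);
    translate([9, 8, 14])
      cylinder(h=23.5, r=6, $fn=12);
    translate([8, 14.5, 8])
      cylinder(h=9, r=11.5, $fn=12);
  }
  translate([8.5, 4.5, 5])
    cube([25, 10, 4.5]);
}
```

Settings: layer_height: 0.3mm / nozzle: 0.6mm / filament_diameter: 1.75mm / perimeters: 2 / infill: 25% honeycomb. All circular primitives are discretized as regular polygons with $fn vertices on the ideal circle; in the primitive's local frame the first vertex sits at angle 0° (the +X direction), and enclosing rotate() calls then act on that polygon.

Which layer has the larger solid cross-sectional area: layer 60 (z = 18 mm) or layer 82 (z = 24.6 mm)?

Layer 60 (z = 18): the 7×13.5 cube contributes its full rectangle (area 94.50 mm²); the r=6 cylinder at (9, 8) contributes a regular 12-gon of circumradius 6 (area = (12/2)·6.000²·sin(360°/12) = 108.00 mm²); the cylinder at (8, 14.5) does not reach this height (z outside [8, 17]); Taking the union: the regions partially overlap — summed areas 202.50 mm² minus the doubly-counted overlap 31.07 mm² gives 171.43 mm² — area = 171.43 mm²; the cube at (8.5, 4.5) is not intersected at this z (z outside [5, 9.5]); Taking the first minus the rest: none of the subtracted shapes is present at this height, so that combined region is unchanged — area = 171.43 mm². So its area = 171.43 mm². Layer 82 (z = 24.6): the cube is absent (z outside [0, 22.5]); the cylinder at (9, 8): section is a regular 12-gon, circumradius r=6 (area = (12/2)·6.000²·sin(360°/12) = 108.00 mm²); the cylinder at (8, 14.5) is not intersected at this z (z outside [8, 17]); Merging all regions: only the r=6 cylinder at (9, 8) is present, so the union is just that shape — area = 108.00 mm²; the cube at (8.5, 4.5) is absent (z outside [5, 9.5]); Taking the first minus the rest: none of the subtracted shapes is present at this height, so the result so far is unchanged — area = 108.00 mm². So its area = 108.00 mm². Layer 60 is larger (171.43 vs 108.00 mm²).

layer 60 (z = 18 mm)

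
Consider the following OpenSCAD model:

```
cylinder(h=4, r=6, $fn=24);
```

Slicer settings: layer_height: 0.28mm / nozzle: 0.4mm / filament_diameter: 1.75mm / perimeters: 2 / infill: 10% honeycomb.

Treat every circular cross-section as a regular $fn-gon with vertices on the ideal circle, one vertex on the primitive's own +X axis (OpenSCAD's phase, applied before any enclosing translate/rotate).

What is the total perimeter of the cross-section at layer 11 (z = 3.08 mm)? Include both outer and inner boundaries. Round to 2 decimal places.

37.59 mm

At z = 3.08 mm: the cylinder: section is a regular 24-gon, circumradius r=6 (perimeter = 2·24·6.000·sin(180°/24) = 37.59 mm). Overall, the cross-section is a single solid region. Total boundary length (outer) = 37.59 mm.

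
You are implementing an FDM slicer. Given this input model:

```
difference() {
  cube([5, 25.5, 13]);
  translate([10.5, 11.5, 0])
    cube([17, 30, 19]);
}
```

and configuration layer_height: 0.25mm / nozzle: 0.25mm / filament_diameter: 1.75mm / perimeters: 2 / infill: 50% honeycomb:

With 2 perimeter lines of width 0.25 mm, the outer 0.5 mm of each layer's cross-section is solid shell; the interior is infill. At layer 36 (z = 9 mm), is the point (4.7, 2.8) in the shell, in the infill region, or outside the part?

At z = 9 mm: the cube is present — its section is the full 5×25.5 rectangle; the cube at (10.5, 11.5) is present — its section is the full 17×30 rectangle; After the difference (first − rest): starting from the 5×25.5 cube, the 17×30 cube at (10.5, 11.5) misses the remaining region (no effect) — 1 connected region. Overall, the cross-section is a single solid region. The nearest boundary edge runs (5.00, 25.50)→(5.00, 0.00); distance from the point to it = 0.30 mm. The point is inside the cross-section, 0.30 mm from the nearest boundary — within the 0.5 mm shell band (2 × 0.25).

shell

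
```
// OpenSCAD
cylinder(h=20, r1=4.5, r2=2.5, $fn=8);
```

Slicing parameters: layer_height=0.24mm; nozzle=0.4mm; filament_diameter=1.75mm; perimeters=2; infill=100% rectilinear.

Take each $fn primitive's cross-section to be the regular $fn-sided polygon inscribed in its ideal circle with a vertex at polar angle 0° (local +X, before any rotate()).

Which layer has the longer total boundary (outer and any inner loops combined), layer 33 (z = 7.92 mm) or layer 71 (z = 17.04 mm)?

Layer 33 (z = 7.92): the cone (r1=4.5→r2=2.5) has section circumradius 3.708 here — a regular 8-gon (perimeter = 2·8·3.708·sin(180°/8) = 22.70 mm). So its perimeter = 22.70 mm. Layer 71 (z = 17.04): the cone (r1=4.5→r2=2.5) has section circumradius 2.796 here — a regular 8-gon (perimeter = 2·8·2.796·sin(180°/8) = 17.12 mm). So its perimeter = 17.12 mm. Layer 33 is larger (22.70 vs 17.12 mm).

layer 33 (z = 7.92 mm)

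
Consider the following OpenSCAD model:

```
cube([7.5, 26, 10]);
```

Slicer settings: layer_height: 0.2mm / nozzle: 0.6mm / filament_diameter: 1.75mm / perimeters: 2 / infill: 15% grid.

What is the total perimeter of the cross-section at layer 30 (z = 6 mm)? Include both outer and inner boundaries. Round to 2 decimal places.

At z = 6 mm: the cube (footprint 7.5×26) is included at this height (perimeter 67.00 mm). Overall, the cross-section is a single solid region. Total boundary length (outer) = 67.00 mm.

67.00 mm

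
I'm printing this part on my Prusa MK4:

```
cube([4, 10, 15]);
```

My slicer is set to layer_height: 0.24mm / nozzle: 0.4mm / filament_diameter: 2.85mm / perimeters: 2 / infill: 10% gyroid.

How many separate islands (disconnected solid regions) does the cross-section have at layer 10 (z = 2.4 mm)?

At z = 2.4 mm: the cube (footprint 4×10) is included at this height. Overall, the cross-section is a single solid region. Island count = 1.

1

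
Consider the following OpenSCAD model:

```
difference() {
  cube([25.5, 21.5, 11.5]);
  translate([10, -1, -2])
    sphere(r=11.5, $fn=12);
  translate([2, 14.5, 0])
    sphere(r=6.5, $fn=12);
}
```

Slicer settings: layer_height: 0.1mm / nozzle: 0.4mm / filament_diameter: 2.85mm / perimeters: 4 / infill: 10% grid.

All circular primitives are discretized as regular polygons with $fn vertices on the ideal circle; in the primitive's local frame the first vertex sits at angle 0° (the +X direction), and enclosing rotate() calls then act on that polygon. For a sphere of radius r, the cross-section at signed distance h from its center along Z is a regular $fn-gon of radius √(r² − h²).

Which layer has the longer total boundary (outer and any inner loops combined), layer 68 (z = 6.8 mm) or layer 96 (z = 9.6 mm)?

layer 68 (z = 6.8 mm)

Layer 68 (z = 6.8): the cube (footprint 25.5×21.5) is included at this height (perimeter 94.00 mm); the sphere at (10, -1): section is a regular 12-gon, circumradius = √(r²−h²) = √(11.5²−8.8²) = 7.403 (perimeter = 2·12·7.403·sin(180°/12) = 45.99 mm); the sphere at (2, 14.5) is absent (|z−center|=6.800 > r=6.5); Taking the first minus the rest: starting from the 25.5×21.5 cube, the r=11.5 sphere at (10, -1) partially overlaps it — only the 67.68 mm² overlap (of its 164.43 mm²) is removed, clipping the outline — boundary = 100.65 mm. So its perimeter = 100.65 mm. Layer 96 (z = 9.6): the cube is present — its section is the full 25.5×21.5 rectangle (perimeter 94.00 mm); the sphere at (10, -1) does not reach this height (|z−center|=11.600 > r=11.5); the sphere at (2, 14.5) does not reach this height (|z−center|=9.600 > r=6.5); Subtracting the remaining from the first: none of the subtracted shapes is present at this height, so the 25.5×21.5 cube is unchanged — boundary = 94.00 mm. So its perimeter = 94.00 mm. Layer 68 is larger (100.65 vs 94.00 mm).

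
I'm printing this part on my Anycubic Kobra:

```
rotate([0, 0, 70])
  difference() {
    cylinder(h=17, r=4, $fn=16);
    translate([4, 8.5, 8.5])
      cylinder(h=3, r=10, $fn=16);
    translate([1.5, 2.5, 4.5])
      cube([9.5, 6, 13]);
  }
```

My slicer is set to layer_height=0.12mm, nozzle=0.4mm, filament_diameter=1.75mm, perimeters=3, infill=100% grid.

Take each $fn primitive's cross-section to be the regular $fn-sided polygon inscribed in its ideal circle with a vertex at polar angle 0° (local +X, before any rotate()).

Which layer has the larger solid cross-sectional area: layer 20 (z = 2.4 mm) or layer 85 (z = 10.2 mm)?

layer 20 (z = 2.4 mm)

Layer 20 (z = 2.4): the r=4 cylinder gives a regular 16-gon of circumradius 4 (constant along its height) (area = (16/2)·4.000²·sin(360°/16) = 48.98 mm²); the cylinder at (4, 8.5) is absent (z outside [8.5, 11.5]); the cube at (1.5, 2.5) does not reach this height (z outside [4.5, 17.5]); After the difference (first − rest): none of the subtracted shapes is present at this height, so the r=4 cylinder is unchanged — area = 48.98 mm²; (whole slice rotated 70° about Z — lengths, areas and connectivity unchanged). So its area = 48.98 mm². Layer 85 (z = 10.2): the cylinder: section is a regular 16-gon, circumradius r=4 (area = (16/2)·4.000²·sin(360°/16) = 48.98 mm²); the cylinder at (4, 8.5): section is a regular 16-gon, circumradius r=10 (area = (16/2)·10.000²·sin(360°/16) = 306.15 mm²); the cube at (1.5, 2.5) is present — its section is the full 9.5×6 rectangle (area 57.00 mm²); Taking the first minus the rest: starting from the r=4 cylinder (48.98 mm²), the r=10 cylinder at (4, 8.5) partially overlaps it — only the 26.14 mm² overlap (of its 306.15 mm²) is removed, clipping the outline; the 9.5×6 cube at (1.5, 2.5) misses the remaining region (no effect) — area = 22.84 mm²; (rotated 70° about Z; rotation is an isometry so areas/perimeters/island counts are preserved). So its area = 22.84 mm². Layer 20 is larger (48.98 vs 22.84 mm²).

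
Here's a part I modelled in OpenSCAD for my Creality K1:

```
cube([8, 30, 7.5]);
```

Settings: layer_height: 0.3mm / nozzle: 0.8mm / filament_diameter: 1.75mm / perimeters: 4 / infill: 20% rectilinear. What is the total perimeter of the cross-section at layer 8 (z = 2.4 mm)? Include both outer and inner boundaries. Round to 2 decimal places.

76.00 mm

At z = 2.4 mm: the cube is present — its section is the full 8×30 rectangle (perimeter 76.00 mm). Overall, the cross-section is a single solid region. Total boundary length (outer) = 76.00 mm.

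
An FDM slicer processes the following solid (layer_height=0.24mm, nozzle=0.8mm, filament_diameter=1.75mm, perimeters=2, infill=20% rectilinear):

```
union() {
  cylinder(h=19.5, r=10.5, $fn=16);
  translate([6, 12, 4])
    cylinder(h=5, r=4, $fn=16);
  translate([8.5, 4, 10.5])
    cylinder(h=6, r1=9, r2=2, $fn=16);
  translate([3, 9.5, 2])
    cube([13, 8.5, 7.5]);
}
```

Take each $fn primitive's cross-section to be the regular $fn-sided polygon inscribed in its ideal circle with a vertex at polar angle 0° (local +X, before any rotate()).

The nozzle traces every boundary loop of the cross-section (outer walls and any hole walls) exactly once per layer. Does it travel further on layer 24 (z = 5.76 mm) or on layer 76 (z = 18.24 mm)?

Layer 24 (z = 5.76): the cylinder: section is a regular 16-gon, circumradius r=10.5 (perimeter = 2·16·10.500·sin(180°/16) = 65.55 mm); the r=4 cylinder at (6, 12) contributes a regular 16-gon of circumradius 4 (perimeter = 2·16·4.000·sin(180°/16) = 24.97 mm); the cone at (8.5, 4) is not intersected at this z (z outside [10.5, 16.5]); the cube at (3, 9.5) is present — its section is the full 13×8.5 rectangle (perimeter 43.00 mm); Taking the union: the regions partially overlap (shared area 42.14 mm²), so the edge portions inside another operand are dropped and the merged outline is re-measured after clipping — boundary = 101.15 mm. So its perimeter = 101.15 mm. Layer 76 (z = 18.24): the r=10.5 cylinder contributes a regular 16-gon of circumradius 10.5 (perimeter = 2·16·10.500·sin(180°/16) = 65.55 mm); the cylinder at (6, 12) is not intersected at this z (z outside [4, 9]); the cone at (8.5, 4) does not reach this height (z outside [10.5, 16.5]); the cube at (3, 9.5) is not intersected at this z (z outside [2, 9.5]); Combining (union): only the r=10.5 cylinder is present, so the union is just that shape — boundary = 65.55 mm. So its perimeter = 65.55 mm. Layer 24 is larger (101.15 vs 65.55 mm).

layer 24 (z = 5.76 mm)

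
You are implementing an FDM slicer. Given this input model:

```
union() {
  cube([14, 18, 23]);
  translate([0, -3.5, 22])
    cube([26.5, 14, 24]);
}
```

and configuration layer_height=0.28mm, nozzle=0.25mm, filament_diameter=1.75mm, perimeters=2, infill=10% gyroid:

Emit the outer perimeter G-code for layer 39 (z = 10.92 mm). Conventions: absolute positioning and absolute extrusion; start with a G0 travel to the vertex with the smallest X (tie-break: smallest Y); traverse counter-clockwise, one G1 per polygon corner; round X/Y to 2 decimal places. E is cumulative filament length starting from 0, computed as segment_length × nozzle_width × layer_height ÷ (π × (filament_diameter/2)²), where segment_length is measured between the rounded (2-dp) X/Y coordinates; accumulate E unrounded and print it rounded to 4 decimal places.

At z = 10.92 mm: the cube (footprint 14×18) is included at this height; the cube at (0, -3.5) is not intersected at this z (z outside [22, 46]); Merging all regions: only the 14×18 cube is present, so the union is just that shape — 1 connected region. The outline is a single polygon with 4 vertices. Extrusion per mm of travel: 0.25 × 0.28 / (π × 0.875²) = 0.029103. Accumulating E over each segment gives final E = 1.8626.

G0 X0.00 Y0.00 Z10.92
G1 X14.00 Y0.00 E0.4074
G1 X14.00 Y18.00 E0.9313
G1 X0.00 Y18.00 E1.3387
G1 X0.00 Y0.00 E1.8626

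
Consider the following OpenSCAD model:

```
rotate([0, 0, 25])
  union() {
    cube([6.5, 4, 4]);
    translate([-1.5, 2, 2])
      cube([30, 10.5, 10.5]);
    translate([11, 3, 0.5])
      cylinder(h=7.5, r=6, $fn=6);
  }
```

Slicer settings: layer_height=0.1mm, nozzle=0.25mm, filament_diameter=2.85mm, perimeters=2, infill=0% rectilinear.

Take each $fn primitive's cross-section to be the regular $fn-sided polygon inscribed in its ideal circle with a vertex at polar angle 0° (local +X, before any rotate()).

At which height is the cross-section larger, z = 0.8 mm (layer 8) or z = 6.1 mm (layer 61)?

layer 61 (z = 6.1 mm)

Layer 8 (z = 0.8): the cube is present — its section is the full 6.5×4 rectangle (area 26.00 mm²); the cube at (-1.5, 2) does not reach this height (z outside [2, 12.5]); the r=6 cylinder at (11, 3) gives a regular 6-gon of circumradius 6 (constant along its height) (area = (6/2)·6.000²·sin(360°/6) = 93.53 mm²); Merging all regions: the regions partially overlap — summed areas 119.53 mm² minus the doubly-counted overlap 3.16 mm² gives 116.37 mm² — area = 116.37 mm²; (rotated 25° about Z; rotation is an isometry so areas/perimeters/island counts are preserved). So its area = 116.37 mm². Layer 61 (z = 6.1): the cube does not reach this height (z outside [0, 4]); the cube at (-1.5, 2) is present — its section is the full 30×10.5 rectangle (area 315.00 mm²); the cylinder at (11, 3): section is a regular 6-gon, circumradius r=6 (area = (6/2)·6.000²·sin(360°/6) = 93.53 mm²); Taking the union: the regions partially overlap — summed areas 408.53 mm² minus the doubly-counted overlap 58.19 mm² gives 350.34 mm² — area = 350.34 mm²; (whole slice rotated 25° about Z — lengths, areas and connectivity unchanged). So its area = 350.34 mm². Layer 61 is larger (350.34 vs 116.37 mm²).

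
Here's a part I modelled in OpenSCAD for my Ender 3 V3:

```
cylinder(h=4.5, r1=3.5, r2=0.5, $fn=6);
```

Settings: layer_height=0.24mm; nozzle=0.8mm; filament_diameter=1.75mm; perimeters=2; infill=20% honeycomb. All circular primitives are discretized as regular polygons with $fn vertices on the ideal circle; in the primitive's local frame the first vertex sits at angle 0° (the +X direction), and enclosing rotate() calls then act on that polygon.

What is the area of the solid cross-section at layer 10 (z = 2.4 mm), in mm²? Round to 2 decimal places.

9.38 mm²

At z = 2.4 mm: the cone (r1=3.5→r2=0.5) has section circumradius 1.900 here — a regular 6-gon (area = (6/2)·1.900²·sin(360°/6) = 9.38 mm²). Overall, the cross-section is a single solid region. Net area = 9.38 mm².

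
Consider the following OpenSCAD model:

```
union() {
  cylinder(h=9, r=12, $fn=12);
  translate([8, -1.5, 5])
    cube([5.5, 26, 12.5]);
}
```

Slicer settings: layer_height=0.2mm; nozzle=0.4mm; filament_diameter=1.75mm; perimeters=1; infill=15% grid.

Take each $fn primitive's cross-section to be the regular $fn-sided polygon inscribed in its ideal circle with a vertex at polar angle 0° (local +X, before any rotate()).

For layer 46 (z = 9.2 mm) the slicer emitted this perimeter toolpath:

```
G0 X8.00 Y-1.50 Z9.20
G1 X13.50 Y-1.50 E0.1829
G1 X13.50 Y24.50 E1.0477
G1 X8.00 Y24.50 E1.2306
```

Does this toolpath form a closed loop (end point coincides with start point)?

Start point (G0): (8.00, -1.50). End point (last G1): the path does not return to the start — open.

no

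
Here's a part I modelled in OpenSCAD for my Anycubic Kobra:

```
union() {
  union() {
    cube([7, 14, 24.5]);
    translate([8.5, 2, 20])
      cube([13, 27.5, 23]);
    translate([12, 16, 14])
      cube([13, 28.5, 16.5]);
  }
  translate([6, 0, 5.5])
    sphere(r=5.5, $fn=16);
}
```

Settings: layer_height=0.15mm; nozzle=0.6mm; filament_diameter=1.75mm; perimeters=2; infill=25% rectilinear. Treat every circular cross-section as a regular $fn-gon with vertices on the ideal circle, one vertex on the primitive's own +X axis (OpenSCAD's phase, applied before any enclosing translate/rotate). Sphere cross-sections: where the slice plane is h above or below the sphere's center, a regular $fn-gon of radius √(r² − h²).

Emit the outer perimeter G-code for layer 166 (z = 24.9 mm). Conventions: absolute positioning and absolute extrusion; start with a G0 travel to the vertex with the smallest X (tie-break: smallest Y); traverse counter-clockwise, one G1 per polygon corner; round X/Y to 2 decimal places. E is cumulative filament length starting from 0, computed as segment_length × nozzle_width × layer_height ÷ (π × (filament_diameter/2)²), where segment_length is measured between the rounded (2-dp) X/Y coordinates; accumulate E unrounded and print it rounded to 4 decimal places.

At z = 24.9 mm: the cube is not intersected at this z (z outside [0, 24.5]); the cube at (8.5, 2) (footprint 13×27.5) is included at this height; the 13×28.5 cube at (12, 16) contributes its full rectangle; Merging all regions: the regions partially overlap (shared area 128.25 mm²), so overlapping operands fuse into one piece — 1 connected region; the sphere at (6, 0) is not intersected at this z (|z−center|=19.400 > r=5.5); Combining (union): only the result so far is present, so the union is just that shape — 1 connected region. The outline is a single polygon with 8 vertices. Extrusion per mm of travel: 0.6 × 0.15 / (π × 0.875²) = 0.037418. Accumulating E over each segment gives final E = 4.4153.

G0 X8.50 Y2.00 Z24.90
G1 X21.50 Y2.00 E0.4864
G1 X21.50 Y16.00 E1.0103
G1 X25.00 Y16.00 E1.1412
G1 X25.00 Y44.50 E2.2076
G1 X12.00 Y44.50 E2.6941
G1 X12.00 Y29.50 E3.2553
G1 X8.50 Y29.50 E3.3863
G1 X8.50 Y2.00 E4.4153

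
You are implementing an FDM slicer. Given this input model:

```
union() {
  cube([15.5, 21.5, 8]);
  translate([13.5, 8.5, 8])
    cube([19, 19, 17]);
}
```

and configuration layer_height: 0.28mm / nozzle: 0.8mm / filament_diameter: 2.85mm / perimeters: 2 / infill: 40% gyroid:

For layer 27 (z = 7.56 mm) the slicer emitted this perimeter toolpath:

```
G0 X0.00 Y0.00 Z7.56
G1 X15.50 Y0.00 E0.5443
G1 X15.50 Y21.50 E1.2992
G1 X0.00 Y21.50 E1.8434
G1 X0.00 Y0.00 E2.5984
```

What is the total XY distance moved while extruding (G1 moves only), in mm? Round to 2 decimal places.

74.00 mm

Sum the Euclidean lengths of each G1 segment: total = 74.00 mm.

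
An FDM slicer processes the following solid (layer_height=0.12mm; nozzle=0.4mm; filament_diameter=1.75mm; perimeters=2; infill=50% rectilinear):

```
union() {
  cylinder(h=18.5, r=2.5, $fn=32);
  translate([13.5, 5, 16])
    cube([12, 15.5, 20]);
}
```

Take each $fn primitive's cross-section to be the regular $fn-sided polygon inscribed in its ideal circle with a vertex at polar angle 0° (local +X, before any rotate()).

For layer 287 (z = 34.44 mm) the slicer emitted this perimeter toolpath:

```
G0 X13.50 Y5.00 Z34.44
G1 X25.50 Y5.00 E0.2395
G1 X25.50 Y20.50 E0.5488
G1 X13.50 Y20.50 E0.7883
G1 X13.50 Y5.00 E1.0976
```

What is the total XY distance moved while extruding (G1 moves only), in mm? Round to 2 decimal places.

55.00 mm

Sum the Euclidean lengths of each G1 segment: total = 55.00 mm.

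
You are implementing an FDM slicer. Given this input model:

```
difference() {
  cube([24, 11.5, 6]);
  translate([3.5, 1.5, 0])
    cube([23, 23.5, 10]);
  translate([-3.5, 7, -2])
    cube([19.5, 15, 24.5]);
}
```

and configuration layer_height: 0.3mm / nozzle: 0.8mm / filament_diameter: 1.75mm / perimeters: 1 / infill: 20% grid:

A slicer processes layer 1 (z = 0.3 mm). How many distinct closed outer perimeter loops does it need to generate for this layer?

At z = 0.3 mm: the cube is present — its section is the full 24×11.5 rectangle; the cube at (3.5, 1.5) is present — its section is the full 23×23.5 rectangle; the 19.5×15 cube at (-3.5, 7) contributes its full rectangle; Subtracting the remaining from the first: starting from the 24×11.5 cube, the 23×23.5 cube at (3.5, 1.5) partially overlaps it — only the 205.00 mm² overlap (of its 540.50 mm²) is removed, clipping the outline; the 19.5×15 cube at (-3.5, 7) partially overlaps it — only the 15.75 mm² overlap (of its 292.50 mm²) is removed, clipping the outline — 1 connected region. The result has 1 disconnected region.

1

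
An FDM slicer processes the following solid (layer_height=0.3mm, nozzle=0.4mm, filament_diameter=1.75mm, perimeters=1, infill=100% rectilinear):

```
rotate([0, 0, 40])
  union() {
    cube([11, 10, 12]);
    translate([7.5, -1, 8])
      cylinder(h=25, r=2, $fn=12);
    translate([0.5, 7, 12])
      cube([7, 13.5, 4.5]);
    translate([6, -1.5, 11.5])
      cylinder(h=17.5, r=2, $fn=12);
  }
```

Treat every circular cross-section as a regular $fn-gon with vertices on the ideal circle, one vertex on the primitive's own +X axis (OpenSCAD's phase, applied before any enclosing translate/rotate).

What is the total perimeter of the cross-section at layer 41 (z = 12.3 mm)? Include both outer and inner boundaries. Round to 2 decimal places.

At z = 12.3 mm: the cube does not reach this height (z outside [0, 12]); the r=2 cylinder at (7.5, -1) gives a regular 12-gon of circumradius 2 (constant along its height) (perimeter = 2·12·2.000·sin(180°/12) = 12.42 mm); the cube at (0.5, 7) (footprint 7×13.5) is included at this height (perimeter 41.00 mm); the r=2 cylinder at (6, -1.5) contributes a regular 12-gon of circumradius 2 (perimeter = 2·12·2.000·sin(180°/12) = 12.42 mm); Taking the union: the regions partially overlap (shared area 5.98 mm²), so the edge portions inside another operand are dropped and the merged outline is re-measured after clipping — boundary = 56.75 mm; (whole slice rotated 40° about Z — lengths, areas and connectivity unchanged). Overall, the cross-section has 2 separate islands. Total boundary length (outer) = 56.75 mm.

56.75 mm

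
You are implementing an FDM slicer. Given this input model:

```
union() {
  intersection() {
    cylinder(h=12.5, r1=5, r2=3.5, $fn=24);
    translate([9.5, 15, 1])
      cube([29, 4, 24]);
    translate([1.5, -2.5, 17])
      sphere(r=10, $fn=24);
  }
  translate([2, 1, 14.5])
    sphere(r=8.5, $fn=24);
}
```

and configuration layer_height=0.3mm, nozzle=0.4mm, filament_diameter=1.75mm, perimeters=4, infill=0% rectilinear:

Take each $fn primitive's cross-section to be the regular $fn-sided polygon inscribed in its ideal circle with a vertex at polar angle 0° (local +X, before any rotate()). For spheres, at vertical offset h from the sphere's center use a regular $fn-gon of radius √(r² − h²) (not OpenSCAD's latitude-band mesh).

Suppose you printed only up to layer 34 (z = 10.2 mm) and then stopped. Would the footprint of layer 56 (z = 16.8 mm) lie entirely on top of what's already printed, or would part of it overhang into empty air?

part overhangs

Compare the two slices. At z = 10.2: the cone contributes a regular 24-gon of circumradius 3.776 (interpolated between r1=5 and r2=3.5 at t=0.816) (area = (24/2)·3.776²·sin(360°/24) = 44.28 mm²); the 29×4 cube at (9.5, 15) contributes its full rectangle (area 116.00 mm²); the r=10 sphere at (1.5, -2.5) contributes a regular 24-gon of circumradius √(10²−6.8²) = 7.332 (area = (24/2)·7.332²·sin(360°/24) = 166.97 mm²); Taking the intersection: the 29×4 cube at (9.5, 15) does not overlap the cone (empty); the r=10 sphere at (1.5, -2.5) does not overlap the running intersection (empty) — nothing remains; the r=8.5 sphere at (2, 1) slices to a regular 24-gon of circumradius 7.332 (√(r²−h²) with h=4.3 from center) (area = (24/2)·7.332²·sin(360°/24) = 166.97 mm²); Combining (union): only the r=8.5 sphere at (2, 1) is present, so the union is just that shape — area = 166.97 mm². At z = 16.8: the cone is not intersected at this z (z outside [0, 12.5]); the cube at (9.5, 15) (footprint 29×4) is included at this height (area 116.00 mm²); the r=10 sphere at (1.5, -2.5) slices to a regular 24-gon of circumradius 9.998 (√(r²−h²) with h=0.2 from center) (area = (24/2)·9.998²·sin(360°/24) = 310.46 mm²); After intersecting: at least one operand is absent at this height, so nothing remains; the r=8.5 sphere at (2, 1) slices to a regular 24-gon of circumradius 8.183 (√(r²−h²) with h=2.3 from center) (area = (24/2)·8.183²·sin(360°/24) = 207.97 mm²); Merging all regions: only the r=8.5 sphere at (2, 1) is present, so the union is just that shape — area = 207.97 mm². Checking containment: at z = 16.8 the cross-section extends beyond the z = 10.2 cross-section by about 41.00 mm².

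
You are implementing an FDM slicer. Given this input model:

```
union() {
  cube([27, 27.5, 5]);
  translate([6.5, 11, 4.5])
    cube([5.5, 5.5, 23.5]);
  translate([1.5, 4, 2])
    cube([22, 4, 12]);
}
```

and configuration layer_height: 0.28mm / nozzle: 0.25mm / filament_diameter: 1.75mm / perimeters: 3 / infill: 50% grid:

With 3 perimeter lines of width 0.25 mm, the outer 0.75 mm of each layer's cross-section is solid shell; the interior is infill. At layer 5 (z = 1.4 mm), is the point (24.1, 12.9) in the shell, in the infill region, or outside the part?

At z = 1.4 mm: the 27×27.5 cube contributes its full rectangle; the cube at (6.5, 11) is not intersected at this z (z outside [4.5, 28]); the cube at (1.5, 4) is not intersected at this z (z outside [2, 14]); Taking the union: only the 27×27.5 cube is present, so the union is just that shape — 1 connected region. Overall, the cross-section is a single solid region. The nearest boundary edge runs (27.00, 0.00)→(27.00, 27.50); distance from the point to it = 2.90 mm. The point is inside the cross-section and 2.90 mm from the nearest boundary — more than the 0.75 mm shell width (3 × 0.25), so it's in the infill interior.

infill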